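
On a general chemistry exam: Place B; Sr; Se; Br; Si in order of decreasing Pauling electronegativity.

Atoms toward the upper right of the periodic table pull bonding electrons most strongly.
Neither a single period nor a single group — weigh both effects.
Si > Sr: both effects reinforce here, so Si is clearly the higher of the two.
B > Si: the two effects oppose for this pair; the down-group effect wins (2.04 vs 1.90).
Se > B: the two effects oppose for this pair; the across-period effect wins (2.55 vs 2.04).
Br > Se: both are in period 4; the period trend gives Br the larger value.
Approximate values (Pauling): B 2.04, Si 1.90, Se 2.55, Br 2.96, Sr 0.95.
So from highest to lowest: Br > Se > B > Si > Sr.

Br > Se > B > Si > Sr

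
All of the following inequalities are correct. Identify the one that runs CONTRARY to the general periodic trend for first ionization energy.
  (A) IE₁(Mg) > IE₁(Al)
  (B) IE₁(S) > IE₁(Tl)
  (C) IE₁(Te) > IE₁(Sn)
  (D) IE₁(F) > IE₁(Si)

The general trend: first ionization energy increases across a period and decreases down a group.
(A) Mg (period 3, group 2) vs Al (period 3, group 13): the stated order contradicts the simple trend.
(B) S (period 3, group 16) vs Tl (period 6, group 13): the stated order agrees with the simple trend.
(C) Te (period 5, group 16) vs Sn (period 5, group 14): the stated order agrees with the simple trend.
(D) F (period 2, group 17) vs Si (period 3, group 14): the stated order agrees with the simple trend.
The exception is (A): Al's single 3p electron is easier to remove than one from Mg's filled 3s².

(A)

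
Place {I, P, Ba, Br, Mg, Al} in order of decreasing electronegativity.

Mg is in period 3, group 2; Al is in period 3, group 13; P is in period 3, group 15; Br is in period 4, group 17; I is in period 5, group 17; Ba is in period 6, group 2.
Electronegativity increases across a period and decreases down a group, tracking effective nuclear charge and atomic size.
Here both period and group differ, so the two effects have to be weighed against each other.
Mg > Ba: they share group 2; the group trend gives Mg the larger value.
Al > Mg: Al lies to the right of Mg in period 3, so the across-period effect alone puts Al higher.
P > Al: P lies to the right of Al in period 3, so the across-period effect alone puts P higher.
I > P: the two effects oppose for this pair; the across-period effect wins (2.66 vs 2.19).
Br > I: they share group 17; the group trend gives Br the larger value.
For reference (Pauling): Mg 1.31, Al 1.61, P 2.19, Br 2.96, I 2.66, Ba 0.89.
So from highest to lowest: Br > I > P > Al > Mg > Ba.

Br, I, P, Al, Mg, Ba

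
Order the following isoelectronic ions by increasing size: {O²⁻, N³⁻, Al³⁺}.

All of these have 10 electrons, so size is governed by nuclear charge alone: the more protons, the stronger the pull on the same electron cloud, and the smaller the ion.
Nuclear charges: Al³⁺ (Z=13), O²⁻ (Z=8), N³⁻ (Z=7).
Smallest to largest: Al³⁺ < O²⁻ < N³⁻.

Al³⁺, O²⁻, N³⁻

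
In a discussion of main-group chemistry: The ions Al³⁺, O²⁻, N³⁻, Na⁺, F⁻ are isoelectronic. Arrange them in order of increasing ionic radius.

Al³⁺, Na⁺, F⁻, O²⁻, N³⁻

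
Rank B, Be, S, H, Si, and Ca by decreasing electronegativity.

S > H > B > Si > Be > Ca

H is in period 1, group 1; Be is in period 2, group 2; B is in period 2, group 13; Si is in period 3, group 14; S is in period 3, group 16; Ca is in period 4, group 2.
Atoms toward the upper right of the periodic table pull bonding electrons most strongly.
These span different periods and groups, so the two trends combine.
Be > Ca: Be sits above Ca in group 2, so the down-group effect alone puts Be higher.
Si > Be: the two effects oppose for this pair; the across-period effect wins (1.90 vs 1.57).
B > Si: period and group pull opposite ways; the down-group shift dominates (2.04 vs 1.90).
H > B: period and group pull opposite ways; the down-group shift dominates (2.20 vs 2.04).
S > H: period and group pull opposite ways; the across-period shift dominates (2.58 vs 2.20).
Approximate values (Pauling): H 2.20, Be 1.57, B 2.04, Si 1.90, S 2.58, Ca 1.00.
So from highest to lowest: S > H > B > Si > Be > Ca.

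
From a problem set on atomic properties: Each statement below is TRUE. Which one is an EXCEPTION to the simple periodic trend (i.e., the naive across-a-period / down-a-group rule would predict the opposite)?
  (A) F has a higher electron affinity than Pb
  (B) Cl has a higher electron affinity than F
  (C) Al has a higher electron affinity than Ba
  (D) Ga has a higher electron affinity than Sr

(B)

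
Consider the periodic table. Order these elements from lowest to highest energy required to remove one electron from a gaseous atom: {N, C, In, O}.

In, C, O, N

First ionization energy rises across a period (greater Z_eff holds electrons more tightly) and falls down a group (valence electrons are farther from the nucleus).
These span different periods and groups, so the two trends combine.
C > In: both effects reinforce here, so C is clearly the higher of the two.
O > C: both are in period 2; the period trend gives O the larger value.
N > O: this pair runs against the simple trend — see the exception note.
Note the exception: N has a higher first ionization energy than O, contrary to the simple trend — pairing an electron in O's 2p⁴ costs repulsion energy, so O ionizes more easily than half-filled N (2p³).
Tabulated first ionization energy (kJ/mol): C 1086, N 1402, O 1314, In 558.
So from lowest to highest: In < C < O < N.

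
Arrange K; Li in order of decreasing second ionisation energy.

Li, K

After 1 electron has been removed, what remains? K⁺ is the bare [Ar] core; Li⁺ is the bare [He] core.
All of these are removing an electron from a noble-gas core or deeper; the smaller core (lower principal quantum number) is held far more tightly, and within a period the higher nuclear charge binds the same core more tightly.
The numbers (kJ/mol): K 3052, Li 7298.
Putting it together, IE_2: K < Li.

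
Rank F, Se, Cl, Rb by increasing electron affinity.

Rb, Se, F, Cl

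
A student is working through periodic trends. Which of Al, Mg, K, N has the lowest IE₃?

Al

IE_3 is the cost of taking one more electron from the +2 cation: Al²⁺ still has 1 valence electron; Mg²⁺ is the bare [Ne] core; K²⁺ is already 1 electron into the core; N²⁺ still has 3 valence electrons.
Usually core removal costs more than valence removal, but here the competition is close: a tightly held n=2 valence electron can cost more to remove than an n=3 core electron, so the actual values have to decide it.
Valence configurations: Al²⁺ [Ne]3s¹, N²⁺ [He]2s²2p¹.
Approximate IE_3 values (kJ/mol): Al 2745, Mg 7733, K 4420, N 4578.
Putting it together, IE_3: Al < K < N < Mg.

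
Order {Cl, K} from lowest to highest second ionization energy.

Cl < K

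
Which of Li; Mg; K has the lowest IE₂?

Consider each +1 ion: Li⁺ is the bare [He] core; Mg⁺ still has 1 valence electron; K⁺ is the bare [Ar] core.
Pulling an electron out of a noble-gas core costs far more than removing a remaining valence electron, so K and Li sit at the high end of IE_2.
Approximate IE_2 values (kJ/mol): Li 7298, Mg 1451, K 3052.
So the second ionization energies run Mg < K < Li.

Mg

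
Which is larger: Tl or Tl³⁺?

Forming Tl³⁺ removes 3 electrons from Tl. Fewer electrons for the same nuclear charge means less shielding and a higher Z_eff on the remaining electrons, and for main-group metals the entire outer shell is lost.
A cation is smaller than its parent atom: Tl³⁺ < Tl.

Tl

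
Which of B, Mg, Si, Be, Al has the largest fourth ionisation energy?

B

The fourth ionization energy removes an electron from the +3 ion. For each element: B³⁺ is the bare [He] core; Mg³⁺ is already 1 electron into the core; Si³⁺ still has 1 valence electron; Be³⁺ is already 1 electron into the core; Al³⁺ is the bare [Ne] core.
Pulling an electron out of a noble-gas core costs far more than removing a remaining valence electron, so Mg, Al, Be and B sit at the high end of IE_4.
The numbers (kJ/mol): B 25026, Mg 10543, Si 4356, Be 21007, Al 11577.
So the fourth ionization energies run Si < Mg < Al < Be < B.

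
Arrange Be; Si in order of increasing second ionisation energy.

The second ionization energy removes an electron from the +1 ion. For each element: Be⁺ still has 1 valence electron; Si⁺ still has 3 valence electrons.
All are still removing valence electrons, so compare the +1 ions as you would atoms: IE_2 generally rises across a period (higher Z_eff) and falls down a group (larger shell), subject to the usual subshell exceptions.
Valence configurations: Be⁺ [He]2s¹, Si⁺ [Ne]3s²3p¹.
Approximate IE_2 values (kJ/mol): Be 1757, Si 1577.
Putting it together, IE_2: Si < Be.

Si < Be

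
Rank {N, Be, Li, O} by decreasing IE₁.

N > O > Be > Li

Li is in period 2, group 1; Be is in period 2, group 2; N is in period 2, group 15; O is in period 2, group 16.
Across a period the outer electron is held more tightly (higher IE₁); down a group it sits in a higher shell, more shielded, and comes off more easily.
All lie in period 2; the across-period trend (first ionization energy increases left to right) applies, with the exception below.
Note the exception: N has a higher first ionization energy than O, contrary to the simple trend — pairing an electron in O's 2p⁴ costs repulsion energy, so O ionizes more easily than half-filled N (2p³).
Tabulated first ionization energy (kJ/mol): Li 520, Be 900, N 1402, O 1314.
So from highest to lowest: N > O > Be > Li.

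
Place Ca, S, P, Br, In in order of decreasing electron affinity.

Br > S > P > In > Ca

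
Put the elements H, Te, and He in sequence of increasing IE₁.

Te < H < He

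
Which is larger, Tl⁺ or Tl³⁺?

Both ions have Z = 81 protons, but Tl³⁺ has lost more electrons, so its remaining electrons feel a larger effective nuclear charge per electron and are pulled in more tightly.
Higher positive charge → smaller ion, so Tl⁺ > Tl³⁺.

Tl⁺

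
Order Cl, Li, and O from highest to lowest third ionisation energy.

Li > O > Cl

The third ionization energy removes an electron from the +2 ion. For each element: Cl²⁺ still has 5 valence electrons; Li²⁺ is already 1 electron into the core; O²⁺ still has 4 valence electrons.
Core electrons are held far more tightly than valence electrons, so Li tops the IE_3 order.
Valence configurations: Cl²⁺ [Ne]3s²3p³, O²⁺ [He]2s²2p².
Tabulated IE_3 (kJ/mol): Cl 3822, Li 11815, O 5300.
Putting it together, IE_3: Cl < O < Li.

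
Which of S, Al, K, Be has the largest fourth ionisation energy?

Consider each +3 ion: S³⁺ still has 3 valence electrons; Al³⁺ is the bare [Ne] core; K³⁺ is already 2 electrons into the core; Be³⁺ is already 1 electron into the core.
Core electrons are held far more tightly than valence electrons, so K, Al and Be top the IE_4 order.
Approximate IE_4 values (kJ/mol): S 4556, Al 11577, K 5877, Be 21007.
Putting it together, IE_4: S < K < Al < Be.

Be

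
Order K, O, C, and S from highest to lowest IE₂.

After 1 electron has been removed, what remains? K⁺ is the bare [Ar] core; O⁺ still has 5 valence electrons; C⁺ still has 3 valence electrons; S⁺ still has 5 valence electrons.
Usually core removal costs more than valence removal, but here the competition is close: a tightly held n=2 valence electron can cost more to remove than an n=3 core electron, so the actual values have to decide it.
Valence configurations: O⁺ [He]2s²2p³, C⁺ [He]2s²2p¹, S⁺ [Ne]3s²3p³.
The numbers (kJ/mol): K 3052, O 3388, C 2353, S 2252.
Putting it together, IE_2: S < C < K < O.

O, K, C, S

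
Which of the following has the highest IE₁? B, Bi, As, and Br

B is in period 2, group 13; As is in period 4, group 15; Br is in period 4, group 17; Bi is in period 6, group 15.
IE₁ increases left→right with effective nuclear charge and decreases top→bottom as the valence shell moves farther out.
Neither a single period nor a single group — weigh both effects.
B > Bi: the two effects oppose for this pair; the down-group effect wins (801 vs 703 kJ/mol).
As > B: period and group pull opposite ways; the across-period shift dominates (947 vs 801 kJ/mol).
Br > As: both are in period 4; the period trend gives Br the larger value.
Approximate values (kJ/mol): B 801, As 947, Br 1140, Bi 703.
The highest IE₁ among these belongs to Br.

Br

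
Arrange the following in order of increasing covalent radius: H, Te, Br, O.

H is in period 1, group 1; O is in period 2, group 16; Br is in period 4, group 17; Te is in period 5, group 16.
Atomic radius shrinks across a period as nuclear charge pulls the same shell inward, and grows down a group as new shells are added.
These span different periods and groups, so the two trends combine.
O > H: the two effects oppose for this pair; the down-group effect wins (63 vs 32 pm).
Br > O: the two effects oppose for this pair; the down-group effect wins (114 vs 63 pm).
Te > Br: both effects reinforce here, so Te is clearly the larger of the two.
Approximate values (pm): H 32, O 63, Br 114, Te 136.
So from smallest to largest: H < O < Br < Te.

H < O < Br < Te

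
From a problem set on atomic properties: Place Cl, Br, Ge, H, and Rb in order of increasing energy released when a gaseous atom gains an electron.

H is in period 1, group 1; Cl is in period 3, group 17; Ge is in period 4, group 14; Br is in period 4, group 17; Rb is in period 5, group 1.
Atoms with high Z_eff and room in the valence shell (especially the halogens) have the most exothermic electron affinities.
Here both period and group differ, so the two effects have to be weighed against each other.
H > Rb: H sits above Rb in group 1, so the down-group effect alone puts H higher.
Ge > H: period and group pull opposite ways; the across-period shift dominates (119 vs 73 kJ/mol).
Br > Ge: Br lies to the right of Ge in period 4, so the across-period effect alone puts Br higher.
Cl > Br: Cl sits above Br in group 17, so the down-group effect alone puts Cl higher.
Tabulated electron affinity (kJ/mol): H 73, Cl 349, Ge 119, Br 325, Rb 47.
So from lowest to highest: Rb < H < Ge < Br < Cl.

Rb, H, Ge, Br, Cl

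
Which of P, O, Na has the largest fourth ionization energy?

The fourth ionization energy removes an electron from the +3 ion. For each element: P³⁺ still has 2 valence electrons; O³⁺ still has 3 valence electrons; Na³⁺ is already 2 electrons into the core.
Core electrons are held far more tightly than valence electrons, so Na tops the IE_4 order.
Valence configurations: P³⁺ [Ne]3s², O³⁺ [He]2s²2p¹.
The numbers (kJ/mol): P 4964, O 7469, Na 9543.
Hence IE_4: P < O < Na.

Na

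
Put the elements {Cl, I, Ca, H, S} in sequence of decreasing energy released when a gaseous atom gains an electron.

Cl > I > S > H > Ca

H is in period 1, group 1; S is in period 3, group 16; Cl is in period 3, group 17; Ca is in period 4, group 2; I is in period 5, group 17.
EA tends to increase across a period and decrease down a group, though the pattern is less regular than for IE or radius.
Neither a single period nor a single group — weigh both effects.
H > Ca: period and group pull opposite ways; the down-group shift dominates (73 vs 2 kJ/mol).
S > H: the two effects oppose for this pair; the across-period effect wins (200 vs 73 kJ/mol).
I > S: period and group pull opposite ways; the across-period shift dominates (295 vs 200 kJ/mol).
Cl > I: Cl sits above I in group 17, so the down-group effect alone puts Cl higher.
For reference (kJ/mol): H 73, S 200, Cl 349, Ca 2, I 295.
So from highest to lowest: Cl > I > S > H > Ca.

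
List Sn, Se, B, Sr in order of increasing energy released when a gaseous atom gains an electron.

Sr < B < Sn < Se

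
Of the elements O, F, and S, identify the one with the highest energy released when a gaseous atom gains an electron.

O is in period 2, group 16; F is in period 2, group 17; S is in period 3, group 16.
Atoms with high Z_eff and room in the valence shell (especially the halogens) have the most exothermic electron affinities.
These span different periods and groups, so the two trends combine.
S > O: this pair runs against the simple trend — see the exception note.
F > S: relative to S, both the across-period and down-group shifts push F's electron affinity up.
Note the exception: S has a higher electron affinity than O, contrary to the simple trend — the compact 2p subshell of O repels the added electron more than S's larger 3p does.
Tabulated electron affinity (kJ/mol): O 141, F 328, S 200.
The highest energy released when a gaseous atom gains an electron among these belongs to F.

F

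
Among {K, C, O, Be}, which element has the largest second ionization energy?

IE_2 is the cost of taking one more electron from the +1 cation: K⁺ is the bare [Ar] core; C⁺ still has 3 valence electrons; O⁺ still has 5 valence electrons; Be⁺ still has 1 valence electron.
Usually core removal costs more than valence removal, but here the competition is close: a tightly held n=2 valence electron can cost more to remove than an n=3 core electron, so the actual values have to decide it.
Valence configurations: C⁺ [He]2s²2p¹, O⁺ [He]2s²2p³, Be⁺ [He]2s¹.
Approximate IE_2 values (kJ/mol): K 3052, C 2353, O 3388, Be 1757.
Hence IE_2: Be < C < K < O.

O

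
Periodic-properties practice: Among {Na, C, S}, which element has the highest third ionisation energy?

Na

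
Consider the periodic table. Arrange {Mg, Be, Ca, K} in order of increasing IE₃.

K, Ca, Mg, Be

Consider each +2 ion: Mg²⁺ is the bare [Ne] core; Be²⁺ is the bare [He] core; Ca²⁺ is the bare [Ar] core; K²⁺ is already 1 electron into the core.
All of these are removing an electron from a noble-gas core or deeper; the smaller core (lower principal quantum number) is held far more tightly, and within a period the higher nuclear charge binds the same core more tightly.
Approximate IE_3 values (kJ/mol): Mg 7733, Be 14849, Ca 4912, K 4420.
Overall IE_3 order: K < Ca < Mg < Be.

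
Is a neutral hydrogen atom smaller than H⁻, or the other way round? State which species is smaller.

Forming H⁻ adds 1 electron to H. More electron–electron repulsion in the same shell, with unchanged nuclear charge, lets the cloud expand.
An anion is larger than its parent atom: H⁻ > H.

H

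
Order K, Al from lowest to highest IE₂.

Al < K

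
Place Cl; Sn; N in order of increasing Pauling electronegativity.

Sn < N < Cl

N is in period 2, group 15; Cl is in period 3, group 17; Sn is in period 5, group 14.
Atoms toward the upper right of the periodic table pull bonding electrons most strongly.
Neither a single period nor a single group — weigh both effects.
N > Sn: both effects reinforce here, so N is clearly the higher of the two.
Cl > N: the two effects oppose for this pair; the across-period effect wins (3.16 vs 3.04).
Tabulated electronegativity (Pauling): N 3.04, Cl 3.16, Sn 1.96.
So from lowest to highest: Sn < N < Cl.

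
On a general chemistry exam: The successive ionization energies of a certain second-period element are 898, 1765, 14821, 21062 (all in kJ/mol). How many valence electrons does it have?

2

Look for the largest jump between consecutive ionization energies: IE3/IE2 ≈ 8.4, far larger than any earlier ratio.
That jump marks the point where a core electron is being removed. So the atom has 2 valence electrons.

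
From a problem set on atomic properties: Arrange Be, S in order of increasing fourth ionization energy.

S < Be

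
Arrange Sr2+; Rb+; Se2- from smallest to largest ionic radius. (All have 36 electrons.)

All of these have 36 electrons, so size is governed by nuclear charge alone: the more protons, the stronger the pull on the same electron cloud, and the smaller the ion.
Nuclear charges: Sr2+ (Z=38), Rb+ (Z=37), Se2- (Z=34).
Smallest to largest: Sr2+ < Rb+ < Se2-.

Sr2+ < Rb+ < Se2-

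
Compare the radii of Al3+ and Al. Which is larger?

Al

Forming Al3+ removes 3 electrons from Al. Fewer electrons for the same nuclear charge means less shielding and a higher Z_eff on the remaining electrons, and for main-group metals the entire outer shell is lost.
A cation is smaller than its parent atom: Al3+ < Al.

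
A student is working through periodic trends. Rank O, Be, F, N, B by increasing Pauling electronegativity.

Electronegativity increases across a period and decreases down a group, tracking effective nuclear charge and atomic size.
All lie in period 2, so electronegativity increases left to right.
So from lowest to highest: Be < B < N < O < F.

Be < B < N < O < F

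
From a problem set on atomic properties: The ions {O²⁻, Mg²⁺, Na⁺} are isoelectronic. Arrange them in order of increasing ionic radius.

Mg²⁺ < Na⁺ < O²⁻

All of these have 10 electrons, so size is governed by nuclear charge alone: the more protons, the stronger the pull on the same electron cloud, and the smaller the ion.
Nuclear charges: Mg²⁺ (Z=12), Na⁺ (Z=11), O²⁻ (Z=8).
Smallest to largest: Mg²⁺ < Na⁺ < O²⁻.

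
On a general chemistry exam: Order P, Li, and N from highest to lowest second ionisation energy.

Consider each +1 ion: P⁺ still has 4 valence electrons; Li⁺ is the bare [He] core; N⁺ still has 4 valence electrons.
Pulling an electron out of a noble-gas core costs far more than removing a remaining valence electron, so Li sits at the high end of IE_2.
Valence configurations: P⁺ [Ne]3s²3p², N⁺ [He]2s²2p².
Approximate IE_2 values (kJ/mol): P 1907, Li 7298, N 2856.
So the second ionization energies run P < N < Li.

Li, N, P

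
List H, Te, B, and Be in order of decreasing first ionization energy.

H is in period 1, group 1; Be is in period 2, group 2; B is in period 2, group 13; Te is in period 5, group 16.
Across a period the outer electron is held more tightly (higher IE₁); down a group it sits in a higher shell, more shielded, and comes off more easily.
These span different periods and groups, so the two trends combine.
Te > B: period and group pull opposite ways; the across-period shift dominates (869 vs 801 kJ/mol).
Be > Te: the two effects oppose for this pair; the down-group effect wins (900 vs 869 kJ/mol).
H > Be: period and group pull opposite ways; the down-group shift dominates (1312 vs 900 kJ/mol).
Note the exception: Be has a higher first ionization energy than B, contrary to the simple trend — removing B's lone 2p electron is easier than breaking Be's filled 2s².
Tabulated first ionization energy (kJ/mol): H 1312, Be 900, B 801, Te 869.
So from highest to lowest: H > Be > Te > B.

H, Be, Te, B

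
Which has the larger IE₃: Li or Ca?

IE_3 is the cost of taking one more electron from the +2 cation: Li²⁺ is already 1 electron into the core; Ca²⁺ is the bare [Ar] core.
All of these are removing an electron from a noble-gas core or deeper; the smaller core (lower principal quantum number) is held far more tightly, and within a period the higher nuclear charge binds the same core more tightly.
The numbers (kJ/mol): Li 11815, Ca 4912.
Putting it together, IE_3: Ca < Li.

Li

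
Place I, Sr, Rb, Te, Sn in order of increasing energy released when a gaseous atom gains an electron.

Sr < Rb < Sn < Te < I

EA tends to increase across a period and decrease down a group, though the pattern is less regular than for IE or radius.
All lie in period 5; the across-period trend (electron affinity increases left to right) applies, with the exception below.
Note the exception: Rb has a higher electron affinity than Sr, contrary to the simple trend — adding an electron to Sr (ns²) has to open a new, higher-energy np subshell, which is unfavourable.
Approximate values (kJ/mol): Rb 47, Sr 5, Sn 107, Te 190, I 295.
So from lowest to highest: Sr < Rb < Sn < Te < I.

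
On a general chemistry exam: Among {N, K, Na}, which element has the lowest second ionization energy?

N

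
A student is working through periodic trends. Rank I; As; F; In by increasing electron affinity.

In, As, I, F

F is in period 2, group 17; As is in period 4, group 15; In is in period 5, group 13; I is in period 5, group 17.
EA tends to increase across a period and decrease down a group, though the pattern is less regular than for IE or radius.
These span different periods and groups, so the two trends combine.
As > In: relative to In, both the across-period and down-group shifts push As's electron affinity up.
I > As: period and group pull opposite ways; the across-period shift dominates (295 vs 78 kJ/mol).
F > I: they share group 17; the group trend gives F the larger value.
For reference (kJ/mol): F 328, As 78, In 29, I 295.
So from lowest to highest: In < As < I < F.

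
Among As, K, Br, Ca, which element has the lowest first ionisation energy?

First ionization energy rises across a period (greater Z_eff holds electrons more tightly) and falls down a group (valence electrons are farther from the nucleus).
All lie in period 4, so first ionization energy increases left to right.
The lowest first ionisation energy among these belongs to K.

K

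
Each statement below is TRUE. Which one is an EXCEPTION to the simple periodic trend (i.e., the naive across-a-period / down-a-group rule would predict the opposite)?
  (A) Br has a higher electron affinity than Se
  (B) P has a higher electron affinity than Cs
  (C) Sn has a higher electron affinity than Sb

(C)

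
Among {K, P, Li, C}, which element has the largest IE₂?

The second ionization energy removes an electron from the +1 ion. For each element: K⁺ is the bare [Ar] core; P⁺ still has 4 valence electrons; Li⁺ is the bare [He] core; C⁺ still has 3 valence electrons.
Breaking into a closed-shell core is much more expensive than removing a leftover valence electron — K and Li have the largest IE_2 here.
Valence configurations: P⁺ [Ne]3s²3p², C⁺ [He]2s²2p¹.
Tabulated IE_2 (kJ/mol): K 3052, P 1907, Li 7298, C 2353.
Putting it together, IE_2: P < C < K < Li.

Li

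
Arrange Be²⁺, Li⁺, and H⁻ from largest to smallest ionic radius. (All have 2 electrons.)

All of these have 2 electrons, so size is governed by nuclear charge alone: the more protons, the stronger the pull on the same electron cloud, and the smaller the ion.
Nuclear charges: Be²⁺ (Z=4), Li⁺ (Z=3), H⁻ (Z=1).
Largest to smallest: H⁻ > Li⁺ > Be²⁺.

H⁻, Li⁺, Be²⁺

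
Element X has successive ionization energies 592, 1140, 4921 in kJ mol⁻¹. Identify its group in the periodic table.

Group 2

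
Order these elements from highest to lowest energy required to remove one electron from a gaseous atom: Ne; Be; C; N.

Be is in period 2, group 2; C is in period 2, group 14; N is in period 2, group 15; Ne is in period 2, group 18.
Across a period the outer electron is held more tightly (higher IE₁); down a group it sits in a higher shell, more shielded, and comes off more easily.
All lie in period 2, so first ionization energy increases left to right.
So from highest to lowest: Ne > N > C > Be.

Ne, N, C, Be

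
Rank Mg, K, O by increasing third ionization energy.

IE_3 is the cost of taking one more electron from the +2 cation: Mg²⁺ is the bare [Ne] core; K²⁺ is already 1 electron into the core; O²⁺ still has 4 valence electrons.
Usually core removal costs more than valence removal, but here the competition is close: a tightly held n=2 valence electron can cost more to remove than an n=3 core electron, so the actual values have to decide it.
Approximate IE_3 values (kJ/mol): Mg 7733, K 4420, O 5300.
Hence IE_3: K < O < Mg.

K < O < Mg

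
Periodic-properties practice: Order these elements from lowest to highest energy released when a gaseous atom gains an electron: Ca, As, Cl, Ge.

Ca < As < Ge < Cl

Cl is in period 3, group 17; Ca is in period 4, group 2; Ge is in period 4, group 14; As is in period 4, group 15.
EA tends to increase across a period and decrease down a group, though the pattern is less regular than for IE or radius.
These span different periods and groups, so the two trends combine.
As > Ca: both are in period 4; the period trend gives As the larger value.
Ge > As: this pair runs against the simple trend — see the exception note.
Cl > Ge: both effects reinforce here, so Cl is clearly the higher of the two.
Note the exception: Ge has a higher electron affinity than As, contrary to the simple trend — adding an electron to As's half-filled 4p³ is unfavourable, so Ge (4p²) has the more exothermic EA.
For reference (kJ/mol): Cl 349, Ca 2, Ge 119, As 78.
So from lowest to highest: Ca < As < Ge < Cl.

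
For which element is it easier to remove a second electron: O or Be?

Be

After 1 electron has been removed, what remains? O⁺ still has 5 valence electrons; Be⁺ still has 1 valence electron.
All are still removing valence electrons, so compare the +1 ions as you would atoms: IE_2 generally rises across a period (higher Z_eff) and falls down a group (larger shell), subject to the usual subshell exceptions.
Valence configurations: O⁺ [He]2s²2p³, Be⁺ [He]2s¹.
Approximate IE_2 values (kJ/mol): O 3388, Be 1757.
So the second ionization energies run Be < O.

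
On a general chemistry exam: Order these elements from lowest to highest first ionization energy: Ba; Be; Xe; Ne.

Ba < Be < Xe < Ne

Be is in period 2, group 2; Ne is in period 2, group 18; Xe is in period 5, group 18; Ba is in period 6, group 2.
First ionization energy rises across a period (greater Z_eff holds electrons more tightly) and falls down a group (valence electrons are farther from the nucleus).
Neither a single period nor a single group — weigh both effects.
Be > Ba: Be sits above Ba in group 2, so the down-group effect alone puts Be higher.
Xe > Be: period and group pull opposite ways; the across-period shift dominates (1170 vs 900 kJ/mol).
Ne > Xe: Ne sits above Xe in group 18, so the down-group effect alone puts Ne higher.
For reference (kJ/mol): Be 900, Ne 2081, Xe 1170, Ba 503.
So from lowest to highest: Ba < Be < Xe < Ne.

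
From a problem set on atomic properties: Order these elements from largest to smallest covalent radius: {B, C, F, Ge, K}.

B is in period 2, group 13; C is in period 2, group 14; F is in period 2, group 17; K is in period 4, group 1; Ge is in period 4, group 14.
Radius decreases left→right (rising Z_eff, same n) and increases top→bottom (higher n).
Here both period and group differ, so the two effects have to be weighed against each other.
C > F: C lies to the left of F in period 2, so the across-period effect alone puts C larger.
B > C: B lies to the left of C in period 2, so the across-period effect alone puts B larger.
Ge > B: period and group pull opposite ways; the down-group shift dominates (121 vs 85 pm).
K > Ge: both are in period 4; the period trend gives K the larger value.
Tabulated atomic radius (pm): B 85, C 75, F 64, K 196, Ge 121.
So from largest to smallest: K > Ge > B > C > F.

K, Ge, B, C, F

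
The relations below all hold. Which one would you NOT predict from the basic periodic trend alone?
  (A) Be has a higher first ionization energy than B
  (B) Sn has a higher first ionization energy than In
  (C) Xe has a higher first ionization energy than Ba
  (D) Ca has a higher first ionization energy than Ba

(A)

The general trend: first ionization energy increases across a period and decreases down a group.
(A) Be (period 2, group 2) vs B (period 2, group 13): the stated order contradicts the simple trend.
(B) Sn (period 5, group 14) vs In (period 5, group 13): the stated order agrees with the simple trend.
(C) Xe (period 5, group 18) vs Ba (period 6, group 2): the stated order agrees with the simple trend.
(D) Ca (period 4, group 2) vs Ba (period 6, group 2): the stated order agrees with the simple trend.
The exception is (A): removing B's lone 2p electron is easier than breaking Be's filled 2s².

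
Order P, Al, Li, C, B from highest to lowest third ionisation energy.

Consider each +2 ion: P²⁺ still has 3 valence electrons; Al²⁺ still has 1 valence electron; Li²⁺ is already 1 electron into the core; C²⁺ still has 2 valence electrons; B²⁺ still has 1 valence electron.
Breaking into a closed-shell core is much more expensive than removing a leftover valence electron — Li has the largest IE_3 here.
Valence configurations: P²⁺ [Ne]3s²3p¹, Al²⁺ [Ne]3s¹, C²⁺ [He]2s², B²⁺ [He]2s¹.
The numbers (kJ/mol): P 2914, Al 2745, Li 11815, C 4620, B 3660.
So the third ionization energies run Al < P < B < C < Li.

Li > C > B > P > Al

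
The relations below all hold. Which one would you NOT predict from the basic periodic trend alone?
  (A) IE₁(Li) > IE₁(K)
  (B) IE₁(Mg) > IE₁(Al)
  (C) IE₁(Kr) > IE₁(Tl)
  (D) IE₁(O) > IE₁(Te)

The general trend: IE₁ increases across a period and decreases down a group.
(A) Li (period 2, group 1) vs K (period 4, group 1): the stated order agrees with the simple trend.
(B) Mg (period 3, group 2) vs Al (period 3, group 13): the stated order contradicts the simple trend.
(C) Kr (period 4, group 18) vs Tl (period 6, group 13): the stated order agrees with the simple trend.
(D) O (period 2, group 16) vs Te (period 5, group 16): the stated order agrees with the simple trend.
The exception is (B): Al's single 3p electron is easier to remove than one from Mg's filled 3s².

(B)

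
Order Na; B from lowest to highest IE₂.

B < Na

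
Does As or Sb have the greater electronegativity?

As

As is in period 4, group 15; Sb is in period 5, group 15.
Electronegativity increases across a period and decreases down a group, tracking effective nuclear charge and atomic size.
All are in group 15, so electronegativity increases up the group.
So As has the greater electronegativity (As > Sb).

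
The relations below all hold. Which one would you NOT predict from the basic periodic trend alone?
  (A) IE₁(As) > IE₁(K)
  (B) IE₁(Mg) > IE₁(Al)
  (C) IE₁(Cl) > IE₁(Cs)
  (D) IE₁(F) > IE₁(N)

(B)

The general trend: first ionization energy increases across a period and decreases down a group.
(A) As (period 4, group 15) vs K (period 4, group 1): the stated order agrees with the simple trend.
(B) Mg (period 3, group 2) vs Al (period 3, group 13): the stated order contradicts the simple trend.
(C) Cl (period 3, group 17) vs Cs (period 6, group 1): the stated order agrees with the simple trend.
(D) F (period 2, group 17) vs N (period 2, group 15): the stated order agrees with the simple trend.
The exception is (B): Al's single 3p electron is easier to remove than one from Mg's filled 3s².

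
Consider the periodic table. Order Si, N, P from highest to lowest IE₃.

The third ionization energy removes an electron from the +2 ion. For each element: Si²⁺ still has 2 valence electrons; N²⁺ still has 3 valence electrons; P²⁺ still has 3 valence electrons.
All are still removing valence electrons, so compare the +2 ions as you would atoms: IE_3 generally rises across a period (higher Z_eff) and falls down a group (larger shell), subject to the usual subshell exceptions.
Valence configurations: Si²⁺ [Ne]3s², N²⁺ [He]2s²2p¹, P²⁺ [Ne]3s²3p¹.
P²⁺ loses a lone 3p electron whereas Si²⁺ must break into a filled 3s² pair, so IE_3(Si) > IE_3(P) even though P has the higher nuclear charge.
The numbers (kJ/mol): Si 3232, N 4578, P 2914.
Hence IE_3: P < Si < N.

N, Si, P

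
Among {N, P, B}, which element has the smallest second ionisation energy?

P

The second ionization energy removes an electron from the +1 ion. For each element: N⁺ still has 4 valence electrons; P⁺ still has 4 valence electrons; B⁺ still has 2 valence electrons.
All are still removing valence electrons, so compare the +1 ions as you would atoms: IE_2 generally rises across a period (higher Z_eff) and falls down a group (larger shell), subject to the usual subshell exceptions.
Valence configurations: N⁺ [He]2s²2p², P⁺ [Ne]3s²3p², B⁺ [He]2s².
The numbers (kJ/mol): N 2856, P 1907, B 2427.
So the second ionization energies run P < B < N.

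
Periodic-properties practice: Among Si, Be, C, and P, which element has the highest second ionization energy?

C

The second ionization energy removes an electron from the +1 ion. For each element: Si⁺ still has 3 valence electrons; Be⁺ still has 1 valence electron; C⁺ still has 3 valence electrons; P⁺ still has 4 valence electrons.
All are still removing valence electrons, so compare the +1 ions as you would atoms: IE_2 generally rises across a period (higher Z_eff) and falls down a group (larger shell), subject to the usual subshell exceptions.
Valence configurations: Si⁺ [Ne]3s²3p¹, Be⁺ [He]2s¹, C⁺ [He]2s²2p¹, P⁺ [Ne]3s²3p².
Approximate IE_2 values (kJ/mol): Si 1577, Be 1757, C 2353, P 1907.
Overall IE_2 order: Si < Be < P < C.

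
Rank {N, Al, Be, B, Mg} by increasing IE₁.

Be is in period 2, group 2; B is in period 2, group 13; N is in period 2, group 15; Mg is in period 3, group 2; Al is in period 3, group 13.
Across a period the outer electron is held more tightly (higher IE₁); down a group it sits in a higher shell, more shielded, and comes off more easily.
These span different periods and groups, so the two trends combine.
Mg > Al: this pair runs against the simple trend — see the exception note.
B > Mg: both effects reinforce here, so B is clearly the higher of the two.
Be > B: this pair runs against the simple trend — see the exception note.
N > Be: N lies to the right of Be in period 2, so the across-period effect alone puts N higher.
Note the exception: Mg has a higher first ionization energy than Al, contrary to the simple trend — Al's single 3p electron is easier to remove than one from Mg's filled 3s².
Note the exception: Be has a higher first ionization energy than B, contrary to the simple trend — removing B's lone 2p electron is easier than breaking Be's filled 2s².
For reference (kJ/mol): Be 900, B 801, N 1402, Mg 738, Al 578.
So from lowest to highest: Al < Mg < B < Be < N.

Al, Mg, B, Be, N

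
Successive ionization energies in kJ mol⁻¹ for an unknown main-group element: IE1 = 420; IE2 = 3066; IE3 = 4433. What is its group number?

Group 1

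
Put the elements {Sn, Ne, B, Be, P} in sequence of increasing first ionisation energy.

First ionization energy rises across a period (greater Z_eff holds electrons more tightly) and falls down a group (valence electrons are farther from the nucleus).
Here both period and group differ, so the two effects have to be weighed against each other.
B > Sn: the two effects oppose for this pair; the down-group effect wins (801 vs 709 kJ/mol).
Be > B: this pair runs against the simple trend — see the exception note.
P > Be: period and group pull opposite ways; the across-period shift dominates (1012 vs 900 kJ/mol).
Ne > P: relative to P, both the across-period and down-group shifts push Ne's first ionization energy up.
Note the exception: Be has a higher first ionization energy than B, contrary to the simple trend — removing B's lone 2p electron is easier than breaking Be's filled 2s².
Tabulated first ionization energy (kJ/mol): Be 900, B 801, Ne 2081, P 1012, Sn 709.
So from lowest to highest: Sn < B < Be < P < Ne.

Sn < B < Be < P < Ne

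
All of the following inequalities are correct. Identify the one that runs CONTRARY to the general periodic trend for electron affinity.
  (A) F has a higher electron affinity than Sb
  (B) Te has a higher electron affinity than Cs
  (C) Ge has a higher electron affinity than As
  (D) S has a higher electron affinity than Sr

(C)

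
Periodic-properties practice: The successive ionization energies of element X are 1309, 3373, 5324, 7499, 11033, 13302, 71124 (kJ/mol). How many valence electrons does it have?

6

Look for the largest jump between consecutive ionization energies: IE7/IE6 ≈ 5.3, far larger than any earlier ratio.
That jump marks the point where a core electron is being removed. So the atom has 6 valence electrons.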